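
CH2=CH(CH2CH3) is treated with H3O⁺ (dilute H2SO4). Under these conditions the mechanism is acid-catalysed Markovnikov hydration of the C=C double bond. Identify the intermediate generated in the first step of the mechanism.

secondary carbocation

Step 1: Protonation of the alkene by H3O⁺: the π bond acts as the nucleophile and picks up H⁺, giving the more stable (Markovnikov) secondary carbocation. H2O is released.
After step 1 the species present is a secondary carbocation.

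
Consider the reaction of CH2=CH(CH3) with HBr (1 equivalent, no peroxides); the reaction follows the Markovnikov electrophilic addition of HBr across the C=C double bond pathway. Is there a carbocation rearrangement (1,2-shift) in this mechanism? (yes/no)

The first-formed carbocation is secondary.
No single 1,2-shift to an adjacent carbon would produce a more-substituted cation than the one already present, so no rearrangement occurs.

no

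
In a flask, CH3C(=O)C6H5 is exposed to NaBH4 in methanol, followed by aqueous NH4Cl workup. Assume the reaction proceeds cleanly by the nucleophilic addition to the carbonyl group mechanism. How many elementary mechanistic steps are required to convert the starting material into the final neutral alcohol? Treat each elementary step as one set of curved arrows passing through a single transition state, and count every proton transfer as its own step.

Step 1: Nucleophilic addition: H⁻ (delivered from BH4⁻) adds to the carbonyl carbon, pushing the π(C=O) electron pair onto oxygen and giving a tetrahedral alkoxide.
Step 2: Protonation of the alkoxide by aqueous NH4Cl workup furnishes an alcohol.
Total: 2 elementary steps.

2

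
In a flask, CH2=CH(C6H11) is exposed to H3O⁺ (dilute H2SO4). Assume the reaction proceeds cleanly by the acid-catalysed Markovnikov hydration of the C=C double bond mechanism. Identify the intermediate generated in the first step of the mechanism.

secondary carbocation

Step 1: Electrophilic addition begins with the π(C=C) electrons forming a bond to the proton of H3O⁺. Following Markovnikov's rule, the resulting cation is secondary. H2O is released.
After step 1 the species present is a secondary carbocation.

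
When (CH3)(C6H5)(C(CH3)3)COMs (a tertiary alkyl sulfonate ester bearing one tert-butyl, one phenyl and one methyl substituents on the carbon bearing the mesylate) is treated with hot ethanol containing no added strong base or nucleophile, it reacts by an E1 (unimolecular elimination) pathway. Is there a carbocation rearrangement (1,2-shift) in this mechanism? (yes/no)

no

The first-formed carbocation is tertiary.
No single 1,2-shift to an adjacent carbon would produce a more-substituted cation than the one already present, so no rearrangement occurs.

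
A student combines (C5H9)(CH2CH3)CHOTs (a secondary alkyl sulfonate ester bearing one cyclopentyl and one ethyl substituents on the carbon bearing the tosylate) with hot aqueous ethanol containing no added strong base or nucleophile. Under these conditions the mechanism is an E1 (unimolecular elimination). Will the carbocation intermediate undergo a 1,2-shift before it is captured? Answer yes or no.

yes

The first-formed carbocation is secondary.
The adjacent cyclopentyl carbon already bears 2 other carbon substituents and has a hydrogen to migrate; after a 1,2-hydride shift from that carbon the positive charge sits on a tertiary centre.
Tertiary is more stable than secondary, so the shift occurs.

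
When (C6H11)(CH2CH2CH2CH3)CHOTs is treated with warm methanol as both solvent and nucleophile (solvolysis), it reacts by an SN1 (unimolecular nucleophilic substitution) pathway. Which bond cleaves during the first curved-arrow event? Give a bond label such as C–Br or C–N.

C–O

Step 1: Unassisted departure of TsO⁻ (taking the C–O bonding pair) generates a secondary carbocation.
The bond broken in this step is the C–O bond.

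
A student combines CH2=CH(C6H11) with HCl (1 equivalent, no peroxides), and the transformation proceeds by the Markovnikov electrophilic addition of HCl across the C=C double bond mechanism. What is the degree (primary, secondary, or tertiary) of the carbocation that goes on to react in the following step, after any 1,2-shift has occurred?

Step 1: Electrophilic addition begins with the π(C=C) electrons forming a bond to the proton of HCl. Following Markovnikov's rule, the resulting cation is secondary. The H–Cl bond breaks heterolytically, releasing Cl⁻.
Step 2: A hydride (H with its bonding pair) migrates from the adjacent cyclohexyl carbon to the cationic centre — a 1,2-hydride shift — upgrading the secondary cation to a tertiary one.
The cation rearranges from secondary to tertiary via a 1,2-hydride shift from the adjacent cyclohexyl carbon; the tertiary cation is what reacts next.

tertiary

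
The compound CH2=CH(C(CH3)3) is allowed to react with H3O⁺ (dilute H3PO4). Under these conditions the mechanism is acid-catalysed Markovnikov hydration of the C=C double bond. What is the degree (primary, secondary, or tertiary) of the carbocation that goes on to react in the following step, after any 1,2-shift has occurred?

tertiary

Step 1: Electrophilic addition begins with the π(C=C) electrons forming a bond to the proton of H3O⁺. Following Markovnikov's rule, the resulting cation is secondary. H2O is released.
Step 2: A methyl group with its bonding pair migrates from the adjacent tert-butyl carbon to the cationic centre — a 1,2-methyl shift — upgrading the secondary cation to a tertiary one.
The cation rearranges from secondary to tertiary via a 1,2-methyl shift from the adjacent tert-butyl carbon; the tertiary cation is what reacts next.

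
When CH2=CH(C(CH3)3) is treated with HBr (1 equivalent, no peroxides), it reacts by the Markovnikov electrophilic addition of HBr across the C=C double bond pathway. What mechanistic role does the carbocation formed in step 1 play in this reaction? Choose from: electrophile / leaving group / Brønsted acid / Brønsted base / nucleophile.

Step 3: Nucleophilic attack by Br⁻ on the carbocation completes the addition, giving R–Br.
The carbocation formed in step 1 accepts an electron pair into an empty or π* orbital — it is the electrophile.

electrophile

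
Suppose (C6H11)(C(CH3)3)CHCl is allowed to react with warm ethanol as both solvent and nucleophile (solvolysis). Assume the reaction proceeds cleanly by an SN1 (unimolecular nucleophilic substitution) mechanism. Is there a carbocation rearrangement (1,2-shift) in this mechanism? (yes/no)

The first-formed carbocation is secondary.
The adjacent cyclohexyl carbon already bears 2 other carbon substituents and has a hydrogen to migrate; after a 1,2-hydride shift from that carbon the positive charge sits on a tertiary centre.
Tertiary is more stable than secondary, so the shift occurs.

yes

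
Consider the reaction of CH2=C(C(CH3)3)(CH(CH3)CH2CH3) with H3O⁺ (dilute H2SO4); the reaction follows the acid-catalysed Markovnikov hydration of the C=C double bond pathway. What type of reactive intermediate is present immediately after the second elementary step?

Step 1: Electrophilic addition begins with the π(C=C) electrons forming a bond to the proton of H3O⁺. Following Markovnikov's rule, the resulting cation is tertiary. H2O is released.
Step 2: Water acts as the nucleophile: an oxygen lone pair bonds to the cationic carbon, giving an oxonium-ion intermediate.
After step 2 the species present is an oxonium ion.

oxonium ion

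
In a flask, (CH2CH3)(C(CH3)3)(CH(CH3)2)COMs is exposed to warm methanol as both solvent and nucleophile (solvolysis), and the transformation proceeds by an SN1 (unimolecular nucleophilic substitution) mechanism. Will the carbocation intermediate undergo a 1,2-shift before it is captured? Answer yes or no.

no

The first-formed carbocation is tertiary.
No single 1,2-shift to an adjacent carbon would produce a more-substituted cation than the one already present, so no rearrangement occurs.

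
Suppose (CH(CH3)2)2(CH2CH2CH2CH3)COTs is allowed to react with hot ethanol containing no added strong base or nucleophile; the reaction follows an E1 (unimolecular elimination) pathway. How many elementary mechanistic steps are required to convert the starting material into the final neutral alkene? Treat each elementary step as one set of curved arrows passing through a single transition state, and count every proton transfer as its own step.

2

Step 1: Ionisation: the C–O σ-bond cleaves heterolytically; both bonding electrons depart with TsO⁻, leaving a tertiary carbocation at the α-carbon.
(No 1,2-shift: no single shift to an adjacent carbon would give a more stable cation.)
Step 2: Loss of a β-proton to an ethanol molecule of the solvent: the C–H bonding pair collapses toward the cationic carbon to form the C=C π bond, yielding the alkene.
Total: 2 elementary steps.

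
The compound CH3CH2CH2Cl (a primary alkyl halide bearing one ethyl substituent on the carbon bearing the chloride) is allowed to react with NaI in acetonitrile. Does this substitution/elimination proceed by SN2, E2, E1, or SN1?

Conditions: a primary substrate with a strong nucleophile in the polar aprotic solvent acetonitrile.
These conditions are the textbook signature of the SN2 pathway.
An unhindered substrate with a strong nucleophile in a polar aprotic solvent favours one-step backside displacement.

SN2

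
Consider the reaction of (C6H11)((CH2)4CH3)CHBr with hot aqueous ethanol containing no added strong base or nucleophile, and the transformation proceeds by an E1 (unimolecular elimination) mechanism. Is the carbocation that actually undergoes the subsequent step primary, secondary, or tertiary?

Step 1: Unassisted departure of Br⁻ (taking the C–Br bonding pair) generates a secondary carbocation.
Step 2: Carbocation rearrangement: a 1,2-hydride shift from the adjacent cyclohexyl carbon converts the initially-formed secondary cation into the more stable tertiary cation.
The cation rearranges from secondary to tertiary via a 1,2-hydride shift from the adjacent cyclohexyl carbon; the tertiary cation is what reacts next.

tertiary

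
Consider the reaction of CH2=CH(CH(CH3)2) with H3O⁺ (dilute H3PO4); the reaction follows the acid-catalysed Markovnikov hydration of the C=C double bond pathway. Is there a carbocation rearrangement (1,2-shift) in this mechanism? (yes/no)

The first-formed carbocation is secondary.
The adjacent isopropyl carbon already bears 2 other carbon substituents and has a hydrogen to migrate; after a 1,2-hydride shift from that carbon the positive charge sits on a tertiary centre.
Tertiary is more stable than secondary, so the shift occurs.

yes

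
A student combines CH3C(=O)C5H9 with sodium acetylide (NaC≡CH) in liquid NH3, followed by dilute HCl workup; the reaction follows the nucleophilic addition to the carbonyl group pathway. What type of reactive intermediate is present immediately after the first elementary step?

Step 1: A lone pair / filled orbital on HC≡C⁻ attacks the electrophilic carbonyl carbon; the π(C=O) electrons shift onto oxygen, producing a tetrahedral alkoxide intermediate.
After step 1 the species present is a tetrahedral alkoxide intermediate.

tetrahedral alkoxide intermediate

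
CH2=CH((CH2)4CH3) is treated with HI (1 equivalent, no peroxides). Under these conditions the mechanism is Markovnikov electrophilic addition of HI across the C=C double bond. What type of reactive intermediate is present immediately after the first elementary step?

Step 1: Protonation of the alkene by HI: the π bond acts as the nucleophile and picks up H⁺, giving the more stable (Markovnikov) secondary carbocation. The H–I bond breaks heterolytically, releasing I⁻.
After step 1 the species present is a secondary carbocation.

secondary carbocation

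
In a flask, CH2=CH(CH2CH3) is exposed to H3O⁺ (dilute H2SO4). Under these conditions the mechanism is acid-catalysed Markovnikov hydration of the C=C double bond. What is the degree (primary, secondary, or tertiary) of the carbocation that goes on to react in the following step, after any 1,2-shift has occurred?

secondary

Step 1: The π electrons of the C=C bond attack a proton of H3O⁺; Markovnikov addition places the new C–H on the less-substituted alkene carbon, so the positive charge ends up on the more-substituted carbon — a secondary carbocation. H2O is released.
No single 1,2-shift to an adjacent carbon would give a more-substituted cation, so no rearrangement occurs.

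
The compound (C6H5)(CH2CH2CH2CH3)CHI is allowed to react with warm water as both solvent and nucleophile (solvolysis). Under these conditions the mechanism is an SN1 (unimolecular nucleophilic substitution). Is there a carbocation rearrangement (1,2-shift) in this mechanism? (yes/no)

The first-formed carbocation is secondary.
No single 1,2-shift to an adjacent carbon would produce a more-substituted cation than the one already present, so no rearrangement occurs.

no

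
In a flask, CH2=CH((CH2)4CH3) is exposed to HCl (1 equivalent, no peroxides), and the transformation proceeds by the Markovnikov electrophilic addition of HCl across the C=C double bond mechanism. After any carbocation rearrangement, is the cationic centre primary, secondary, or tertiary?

Step 1: Electrophilic addition begins with the π(C=C) electrons forming a bond to the proton of HCl. Following Markovnikov's rule, the resulting cation is secondary. The H–Cl bond breaks heterolytically, releasing Cl⁻.
No single 1,2-shift to an adjacent carbon would give a more-substituted cation, so no rearrangement occurs.

secondary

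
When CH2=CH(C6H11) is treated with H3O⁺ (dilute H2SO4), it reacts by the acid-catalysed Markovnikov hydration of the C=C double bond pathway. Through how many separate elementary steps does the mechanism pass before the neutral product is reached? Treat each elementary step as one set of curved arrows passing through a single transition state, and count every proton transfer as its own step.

Step 1: Protonation of the alkene by H3O⁺: the π bond acts as the nucleophile and picks up H⁺, giving the more stable (Markovnikov) secondary carbocation. H2O is released.
Step 2: Carbocation rearrangement: a 1,2-hydride shift from the adjacent cyclohexyl carbon converts the initially-formed secondary cation into the more stable tertiary cation.
Step 3: A lone pair on the oxygen of H2O attacks the carbocation, forming a C–O bond and an oxonium ion (a protonated alcohol).
Step 4: Proton transfer from the O–H of the oxonium ion to H2O completes the catalytic cycle and yields the alcohol.
Total: 4 elementary steps.

4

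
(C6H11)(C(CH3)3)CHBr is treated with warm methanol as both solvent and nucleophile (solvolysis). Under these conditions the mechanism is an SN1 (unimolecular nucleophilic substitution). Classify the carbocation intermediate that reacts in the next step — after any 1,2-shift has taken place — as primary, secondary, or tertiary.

Step 1: The C–Br bond breaks with both electrons going to the bromide; Br⁻ leaves and a secondary carbocation remains.
Step 2: Carbocation rearrangement: a 1,2-hydride shift from the adjacent cyclohexyl carbon converts the initially-formed secondary cation into the more stable tertiary cation.
The cation rearranges from secondary to tertiary via a 1,2-hydride shift from the adjacent cyclohexyl carbon; the tertiary cation is what reacts next.

tertiary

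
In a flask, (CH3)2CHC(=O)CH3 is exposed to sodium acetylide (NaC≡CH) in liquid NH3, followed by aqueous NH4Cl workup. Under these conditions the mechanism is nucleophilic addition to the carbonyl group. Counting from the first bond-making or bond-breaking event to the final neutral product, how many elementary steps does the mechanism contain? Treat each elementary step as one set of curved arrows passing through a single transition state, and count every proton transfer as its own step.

2

Step 1: Nucleophilic addition: HC≡C⁻ adds to the carbonyl carbon, pushing the π(C=O) electron pair onto oxygen and giving a tetrahedral alkoxide.
Step 2: Protonation of the alkoxide by aqueous NH4Cl workup furnishes a propargyl alcohol.
Total: 2 elementary steps.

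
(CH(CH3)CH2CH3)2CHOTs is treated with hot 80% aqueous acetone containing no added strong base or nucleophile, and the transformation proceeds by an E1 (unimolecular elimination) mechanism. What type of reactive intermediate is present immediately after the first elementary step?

secondary carbocation

Step 1: Rate-determining heterolysis of the C–O bond gives TsO⁻ and a secondary carbocation.
After step 1 the species present is a secondary carbocation.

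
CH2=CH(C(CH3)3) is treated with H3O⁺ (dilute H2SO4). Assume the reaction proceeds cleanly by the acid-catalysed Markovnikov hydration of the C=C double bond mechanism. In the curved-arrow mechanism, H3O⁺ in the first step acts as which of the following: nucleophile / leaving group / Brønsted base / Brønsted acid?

Brønsted acid

Step 1: Electrophilic addition begins with the π(C=C) electrons forming a bond to the proton of H3O⁺. Following Markovnikov's rule, the resulting cation is secondary. H2O is released.
H3O⁺ in the first step donates a proton in a proton-transfer step — a Brønsted acid.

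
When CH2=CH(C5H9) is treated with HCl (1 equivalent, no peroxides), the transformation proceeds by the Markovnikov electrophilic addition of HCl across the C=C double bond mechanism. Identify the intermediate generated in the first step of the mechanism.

secondary carbocation

Step 1: Electrophilic addition begins with the π(C=C) electrons forming a bond to the proton of HCl. Following Markovnikov's rule, the resulting cation is secondary. The H–Cl bond breaks heterolytically, releasing Cl⁻.
After step 1 the species present is a secondary carbocation.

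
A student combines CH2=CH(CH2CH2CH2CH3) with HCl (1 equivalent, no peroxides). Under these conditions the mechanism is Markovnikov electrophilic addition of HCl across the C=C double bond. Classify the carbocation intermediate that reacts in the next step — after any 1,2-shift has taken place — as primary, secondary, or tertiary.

Step 1: Protonation of the alkene by HCl: the π bond acts as the nucleophile and picks up H⁺, giving the more stable (Markovnikov) secondary carbocation. The H–Cl bond breaks heterolytically, releasing Cl⁻.
No single 1,2-shift to an adjacent carbon would give a more-substituted cation, so no rearrangement occurs.

secondary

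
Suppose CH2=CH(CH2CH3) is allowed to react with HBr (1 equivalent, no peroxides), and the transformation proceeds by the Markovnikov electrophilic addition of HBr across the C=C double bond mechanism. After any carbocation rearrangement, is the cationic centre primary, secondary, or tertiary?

Step 1: Protonation of the alkene by HBr: the π bond acts as the nucleophile and picks up H⁺, giving the more stable (Markovnikov) secondary carbocation. The H–Br bond breaks heterolytically, releasing Br⁻.
No single 1,2-shift to an adjacent carbon would give a more-substituted cation, so no rearrangement occurs.

secondary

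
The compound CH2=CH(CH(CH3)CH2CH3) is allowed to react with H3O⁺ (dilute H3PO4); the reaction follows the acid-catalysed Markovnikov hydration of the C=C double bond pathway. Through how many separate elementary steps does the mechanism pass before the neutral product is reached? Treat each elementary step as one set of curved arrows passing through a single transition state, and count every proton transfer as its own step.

4

Step 1: Electrophilic addition begins with the π(C=C) electrons forming a bond to the proton of H3O⁺. Following Markovnikov's rule, the resulting cation is secondary. H2O is released.
Step 2: Carbocation rearrangement: a 1,2-hydride shift from the adjacent sec-butyl carbon converts the initially-formed secondary cation into the more stable tertiary cation.
Step 3: Nucleophilic capture of the cation by H2O produces the protonated alcohol (an oxonium ion).
Step 4: Proton transfer from the O–H of the oxonium ion to H2O completes the catalytic cycle and yields the alcohol.
Total: 4 elementary steps.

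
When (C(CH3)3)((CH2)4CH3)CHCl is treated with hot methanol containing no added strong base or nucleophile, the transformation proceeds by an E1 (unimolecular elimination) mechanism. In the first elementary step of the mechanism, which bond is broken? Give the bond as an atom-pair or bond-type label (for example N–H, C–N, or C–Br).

C–Cl

Step 1: Rate-determining heterolysis of the C–Cl bond gives Cl⁻ and a secondary carbocation.
The bond broken in this step is the C–Cl bond.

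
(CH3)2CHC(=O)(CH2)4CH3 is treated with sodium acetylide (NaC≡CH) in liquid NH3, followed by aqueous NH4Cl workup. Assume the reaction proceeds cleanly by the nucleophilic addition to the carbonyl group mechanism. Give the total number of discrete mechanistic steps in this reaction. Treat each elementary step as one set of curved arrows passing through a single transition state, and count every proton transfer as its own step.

2

Step 1: HC≡C⁻ attacks the sp² carbonyl carbon; the C=O π bond breaks and the electrons end up as a lone pair on the alkoxide oxygen of the tetrahedral intermediate.
Step 2: Protonation of the alkoxide by aqueous NH4Cl workup furnishes a propargyl alcohol.
Total: 2 elementary steps.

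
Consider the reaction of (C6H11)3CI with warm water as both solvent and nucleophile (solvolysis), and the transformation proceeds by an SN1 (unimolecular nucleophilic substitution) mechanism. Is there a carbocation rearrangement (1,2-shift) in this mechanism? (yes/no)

no

The first-formed carbocation is tertiary.
No single 1,2-shift to an adjacent carbon would produce a more-substituted cation than the one already present, so no rearrangement occurs.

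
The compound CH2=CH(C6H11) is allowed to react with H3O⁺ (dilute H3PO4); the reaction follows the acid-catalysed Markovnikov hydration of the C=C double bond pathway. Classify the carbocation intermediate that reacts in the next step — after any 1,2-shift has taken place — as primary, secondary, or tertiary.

Step 1: Electrophilic addition begins with the π(C=C) electrons forming a bond to the proton of H3O⁺. Following Markovnikov's rule, the resulting cation is secondary. H2O is released.
Step 2: Carbocation rearrangement: a 1,2-hydride shift from the adjacent cyclohexyl carbon converts the initially-formed secondary cation into the more stable tertiary cation.
The cation rearranges from secondary to tertiary via a 1,2-hydride shift from the adjacent cyclohexyl carbon; the tertiary cation is what reacts next.

tertiary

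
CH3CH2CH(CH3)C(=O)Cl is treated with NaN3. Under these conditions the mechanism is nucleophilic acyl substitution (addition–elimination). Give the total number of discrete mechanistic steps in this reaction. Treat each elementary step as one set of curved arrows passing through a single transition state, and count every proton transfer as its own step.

2

Step 1: A lone pair on the N of N3⁻ attacks the electrophilic acyl carbon; the π(C=O) electrons move onto oxygen, giving a tetrahedral intermediate.
Step 2: Elimination step: re-formation of the carbonyl π bond drives out Cl⁻, giving the new acyl compound.
Total: 2 elementary steps.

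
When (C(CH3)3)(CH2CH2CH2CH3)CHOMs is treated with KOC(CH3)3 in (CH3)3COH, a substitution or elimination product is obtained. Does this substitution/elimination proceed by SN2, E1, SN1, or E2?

E2

Conditions: a strong/bulky base with a secondary substrate bearing a β-hydrogen.
These conditions are the textbook signature of the E2 pathway.
A strong (often hindered) base removes a β-H in concert with loss of the leaving group — bimolecular elimination.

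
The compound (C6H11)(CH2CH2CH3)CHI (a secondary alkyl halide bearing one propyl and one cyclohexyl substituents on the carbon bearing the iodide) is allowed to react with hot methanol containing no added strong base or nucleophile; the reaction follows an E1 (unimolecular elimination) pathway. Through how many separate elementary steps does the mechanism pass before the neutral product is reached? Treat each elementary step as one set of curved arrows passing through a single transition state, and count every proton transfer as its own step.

3

Step 1: Rate-determining heterolysis of the C–I bond gives I⁻ and a secondary carbocation.
Step 2: A hydride (H with its bonding pair) migrates from the adjacent cyclohexyl carbon to the cationic centre — a 1,2-hydride shift — upgrading the secondary cation to a tertiary one.
Step 3: Loss of a β-proton to a methanol molecule of the solvent: the C–H bonding pair collapses toward the cationic carbon to form the C=C π bond, yielding the alkene.
Total: 3 elementary steps.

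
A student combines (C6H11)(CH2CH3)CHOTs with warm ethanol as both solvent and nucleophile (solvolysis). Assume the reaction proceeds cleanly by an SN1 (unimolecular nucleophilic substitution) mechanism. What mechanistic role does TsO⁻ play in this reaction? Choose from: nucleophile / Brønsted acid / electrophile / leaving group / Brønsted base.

leaving group

Step 1: Ionisation: the C–O σ-bond cleaves heterolytically; both bonding electrons depart with TsO⁻, leaving a secondary carbocation at the α-carbon.
TsO⁻ departs with both electrons of the breaking σ-bond — that is the definition of a leaving group.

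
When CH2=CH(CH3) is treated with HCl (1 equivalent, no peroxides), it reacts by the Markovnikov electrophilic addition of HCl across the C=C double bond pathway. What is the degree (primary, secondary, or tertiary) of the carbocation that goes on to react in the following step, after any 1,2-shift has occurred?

secondary

Step 1: Protonation of the alkene by HCl: the π bond acts as the nucleophile and picks up H⁺, giving the more stable (Markovnikov) secondary carbocation. The H–Cl bond breaks heterolytically, releasing Cl⁻.
No single 1,2-shift to an adjacent carbon would give a more-substituted cation, so no rearrangement occurs.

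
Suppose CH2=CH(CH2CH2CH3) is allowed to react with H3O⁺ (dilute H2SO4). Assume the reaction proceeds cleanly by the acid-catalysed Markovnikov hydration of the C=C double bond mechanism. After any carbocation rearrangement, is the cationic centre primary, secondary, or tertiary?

secondary

Step 1: The π electrons of the C=C bond attack a proton of H3O⁺; Markovnikov addition places the new C–H on the less-substituted alkene carbon, so the positive charge ends up on the more-substituted carbon — a secondary carbocation. H2O is released.
No single 1,2-shift to an adjacent carbon would give a more-substituted cation, so no rearrangement occurs.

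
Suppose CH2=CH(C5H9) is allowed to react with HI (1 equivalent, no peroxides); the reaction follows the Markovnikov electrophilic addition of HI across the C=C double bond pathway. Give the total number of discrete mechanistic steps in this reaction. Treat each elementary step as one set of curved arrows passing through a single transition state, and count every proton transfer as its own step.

3

Step 1: Electrophilic addition begins with the π(C=C) electrons forming a bond to the proton of HI. Following Markovnikov's rule, the resulting cation is secondary. The H–I bond breaks heterolytically, releasing I⁻.
Step 2: Carbocation rearrangement: a 1,2-hydride shift from the adjacent cyclopentyl carbon converts the initially-formed secondary cation into the more stable tertiary cation.
Step 3: I⁻ captures the cation: a lone pair on I⁻ fills the empty p orbital, producing the alkyl halide product.
Total: 3 elementary steps.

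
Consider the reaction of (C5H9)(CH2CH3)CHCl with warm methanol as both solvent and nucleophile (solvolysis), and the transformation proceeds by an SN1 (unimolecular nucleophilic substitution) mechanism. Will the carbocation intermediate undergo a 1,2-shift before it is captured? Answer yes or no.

The first-formed carbocation is secondary.
The adjacent cyclopentyl carbon already bears 2 other carbon substituents and has a hydrogen to migrate; after a 1,2-hydride shift from that carbon the positive charge sits on a tertiary centre.
Tertiary is more stable than secondary, so the shift occurs.

yes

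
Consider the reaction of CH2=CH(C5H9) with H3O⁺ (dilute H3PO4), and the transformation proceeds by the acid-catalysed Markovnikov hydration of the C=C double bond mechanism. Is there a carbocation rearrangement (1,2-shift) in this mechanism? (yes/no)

The first-formed carbocation is secondary.
The adjacent cyclopentyl carbon already bears 2 other carbon substituents and has a hydrogen to migrate; after a 1,2-hydride shift from that carbon the positive charge sits on a tertiary centre.
Tertiary is more stable than secondary, so the shift occurs.

yes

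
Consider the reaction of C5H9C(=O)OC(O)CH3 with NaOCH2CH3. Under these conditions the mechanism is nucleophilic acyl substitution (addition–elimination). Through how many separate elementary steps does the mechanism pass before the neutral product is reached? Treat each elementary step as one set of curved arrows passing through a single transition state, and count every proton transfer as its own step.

2

Step 1: A lone pair on the O of CH3CH2O⁻ attacks the electrophilic acyl carbon; the π(C=O) electrons move onto oxygen, giving a tetrahedral intermediate.
Step 2: An oxygen lone pair re-forms the C=O π bond as the C–O σ-bond breaks; CH3CO2⁻ is expelled.
Total: 2 elementary steps.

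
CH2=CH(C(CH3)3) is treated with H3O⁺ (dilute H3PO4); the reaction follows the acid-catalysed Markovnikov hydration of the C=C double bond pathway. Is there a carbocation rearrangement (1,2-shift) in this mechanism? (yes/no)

yes

The first-formed carbocation is secondary.
The adjacent tert-butyl carbon has no hydrogen but bears methyl groups; migration of one methyl with its bonding pair (a 1,2-methyl shift) places the charge on a tertiary centre.
Tertiary is more stable than secondary, so the shift occurs.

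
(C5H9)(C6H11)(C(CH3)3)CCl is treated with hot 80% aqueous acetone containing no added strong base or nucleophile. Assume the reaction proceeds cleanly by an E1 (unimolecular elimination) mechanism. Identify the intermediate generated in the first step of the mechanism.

Step 1: Rate-determining heterolysis of the C–Cl bond gives Cl⁻ and a tertiary carbocation.
After step 1 the species present is a tertiary carbocation.

tertiary carbocation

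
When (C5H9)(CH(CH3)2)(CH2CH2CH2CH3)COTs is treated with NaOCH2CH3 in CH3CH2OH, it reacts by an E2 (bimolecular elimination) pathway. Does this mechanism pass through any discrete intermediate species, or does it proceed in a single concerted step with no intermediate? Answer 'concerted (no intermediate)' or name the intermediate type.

Concerted anti-periplanar elimination: CH3CH2O⁻ abstracts a β-H while TsO⁻ leaves, and the C–H electrons become the new C=C π bond — all in a single transition state.
All bond changes occur in one transition state; no discrete intermediate is formed.

concerted (no intermediate)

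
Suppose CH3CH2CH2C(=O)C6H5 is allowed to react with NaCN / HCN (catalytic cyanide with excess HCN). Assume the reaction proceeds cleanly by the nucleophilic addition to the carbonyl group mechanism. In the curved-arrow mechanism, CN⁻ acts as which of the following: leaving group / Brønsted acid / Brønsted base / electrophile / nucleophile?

Step 1: Nucleophilic addition: CN⁻ adds to the carbonyl carbon, pushing the π(C=O) electron pair onto oxygen and giving a tetrahedral alkoxide.
CN⁻ donates an electron pair to form a new σ-bond to carbon — it is the nucleophile.

nucleophile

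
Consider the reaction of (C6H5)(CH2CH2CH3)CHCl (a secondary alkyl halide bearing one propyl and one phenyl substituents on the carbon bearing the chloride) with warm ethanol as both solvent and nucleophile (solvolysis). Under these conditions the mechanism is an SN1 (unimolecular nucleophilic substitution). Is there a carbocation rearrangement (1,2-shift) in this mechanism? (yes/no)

The first-formed carbocation is secondary.
No single 1,2-shift to an adjacent carbon would produce a more-substituted cation than the one already present, so no rearrangement occurs.

no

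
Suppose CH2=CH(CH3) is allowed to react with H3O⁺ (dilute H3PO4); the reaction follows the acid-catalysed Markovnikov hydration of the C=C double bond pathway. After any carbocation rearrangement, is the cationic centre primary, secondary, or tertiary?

Step 1: The π electrons of the C=C bond attack a proton of H3O⁺; Markovnikov addition places the new C–H on the less-substituted alkene carbon, so the positive charge ends up on the more-substituted carbon — a secondary carbocation. H2O is released.
No single 1,2-shift to an adjacent carbon would give a more-substituted cation, so no rearrangement occurs.

secondary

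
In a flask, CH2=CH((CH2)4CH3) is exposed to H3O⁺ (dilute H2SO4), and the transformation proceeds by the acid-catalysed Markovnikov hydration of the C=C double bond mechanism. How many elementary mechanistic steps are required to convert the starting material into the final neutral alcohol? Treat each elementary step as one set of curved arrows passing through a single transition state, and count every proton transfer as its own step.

Step 1: Electrophilic addition begins with the π(C=C) electrons forming a bond to the proton of H3O⁺. Following Markovnikov's rule, the resulting cation is secondary. H2O is released.
(No 1,2-shift: no single shift to an adjacent carbon would give a more stable cation.)
Step 2: A lone pair on the oxygen of H2O attacks the carbocation, forming a C–O bond and an oxonium ion (a protonated alcohol).
Step 3: Proton transfer from the O–H of the oxonium ion to H2O completes the catalytic cycle and yields the alcohol.
Total: 3 elementary steps.

3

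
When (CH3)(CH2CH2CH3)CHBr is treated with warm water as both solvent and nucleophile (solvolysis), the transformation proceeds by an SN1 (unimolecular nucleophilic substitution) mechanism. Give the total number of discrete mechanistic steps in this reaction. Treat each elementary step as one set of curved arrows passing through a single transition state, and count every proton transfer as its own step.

Step 1: Rate-determining heterolysis of the C–Br bond gives Br⁻ and a secondary carbocation.
(No 1,2-shift: no single shift to an adjacent carbon would give a more stable cation.)
Step 2: H2O donates an oxygen lone pair into the empty p orbital of the cation, giving a protonated alcohol (an oxonium ion).
Step 3: Deprotonation of the oxonium oxygen by solvent water yields the neutral alcohol.
Total: 3 elementary steps.

3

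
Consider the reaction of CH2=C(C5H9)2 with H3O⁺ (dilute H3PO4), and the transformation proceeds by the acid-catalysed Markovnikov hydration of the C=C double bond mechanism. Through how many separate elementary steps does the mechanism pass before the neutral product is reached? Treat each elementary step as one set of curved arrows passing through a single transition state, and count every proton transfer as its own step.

3

Step 1: The π electrons of the C=C bond attack a proton of H3O⁺; Markovnikov addition places the new C–H on the less-substituted alkene carbon, so the positive charge ends up on the more-substituted carbon — a tertiary carbocation. H2O is released.
(No 1,2-shift: no single shift to an adjacent carbon would give a more stable cation.)
Step 2: Nucleophilic capture of the cation by H2O produces the protonated alcohol (an oxonium ion).
Step 3: H2O removes a proton from the oxonium oxygen, regenerating H3O⁺ and giving the neutral alcohol.
Total: 3 elementary steps.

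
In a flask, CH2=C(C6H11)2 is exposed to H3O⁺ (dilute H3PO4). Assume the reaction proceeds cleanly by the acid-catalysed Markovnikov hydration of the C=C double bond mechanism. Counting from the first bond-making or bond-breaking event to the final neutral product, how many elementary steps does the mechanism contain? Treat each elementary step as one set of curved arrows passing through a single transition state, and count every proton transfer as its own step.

Step 1: Electrophilic addition begins with the π(C=C) electrons forming a bond to the proton of H3O⁺. Following Markovnikov's rule, the resulting cation is tertiary. H2O is released.
(No 1,2-shift: no single shift to an adjacent carbon would give a more stable cation.)
Step 2: Water acts as the nucleophile: an oxygen lone pair bonds to the cationic carbon, giving an oxonium-ion intermediate.
Step 3: Deprotonation of the oxonium ion by a water molecule delivers the neutral alcohol and regenerates the acid catalyst.
Total: 3 elementary steps.

3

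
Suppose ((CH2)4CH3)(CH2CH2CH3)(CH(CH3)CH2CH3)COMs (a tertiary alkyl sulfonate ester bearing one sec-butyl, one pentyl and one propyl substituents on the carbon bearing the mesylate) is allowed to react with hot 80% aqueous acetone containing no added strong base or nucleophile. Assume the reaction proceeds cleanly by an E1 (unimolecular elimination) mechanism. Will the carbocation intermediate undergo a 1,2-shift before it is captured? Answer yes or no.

The first-formed carbocation is tertiary.
No single 1,2-shift to an adjacent carbon would produce a more-substituted cation than the one already present, so no rearrangement occurs.

no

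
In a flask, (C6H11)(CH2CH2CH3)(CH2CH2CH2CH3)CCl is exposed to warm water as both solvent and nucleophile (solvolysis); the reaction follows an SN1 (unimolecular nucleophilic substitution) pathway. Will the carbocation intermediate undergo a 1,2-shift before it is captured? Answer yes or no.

The first-formed carbocation is tertiary.
No single 1,2-shift to an adjacent carbon would produce a more-substituted cation than the one already present, so no rearrangement occurs.

no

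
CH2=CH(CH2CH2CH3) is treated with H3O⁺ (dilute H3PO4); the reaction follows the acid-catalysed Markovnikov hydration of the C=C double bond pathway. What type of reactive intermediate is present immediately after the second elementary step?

Step 1: Protonation of the alkene by H3O⁺: the π bond acts as the nucleophile and picks up H⁺, giving the more stable (Markovnikov) secondary carbocation. H2O is released.
Step 2: Nucleophilic capture of the cation by H2O produces the protonated alcohol (an oxonium ion).
After step 2 the species present is an oxonium ion.

oxonium ion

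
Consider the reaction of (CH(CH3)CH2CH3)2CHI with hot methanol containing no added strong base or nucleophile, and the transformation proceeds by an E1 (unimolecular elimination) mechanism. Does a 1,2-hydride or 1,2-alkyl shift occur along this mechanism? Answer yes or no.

yes

The first-formed carbocation is secondary.
The adjacent sec-butyl carbon already bears 2 other carbon substituents and has a hydrogen to migrate; after a 1,2-hydride shift from that carbon the positive charge sits on a tertiary centre.
Tertiary is more stable than secondary, so the shift occurs.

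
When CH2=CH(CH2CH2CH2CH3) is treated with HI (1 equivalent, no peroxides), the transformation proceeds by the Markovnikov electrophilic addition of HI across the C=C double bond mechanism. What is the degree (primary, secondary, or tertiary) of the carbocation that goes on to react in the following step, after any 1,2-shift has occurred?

secondary

Step 1: Protonation of the alkene by HI: the π bond acts as the nucleophile and picks up H⁺, giving the more stable (Markovnikov) secondary carbocation. The H–I bond breaks heterolytically, releasing I⁻.
No single 1,2-shift to an adjacent carbon would give a more-substituted cation, so no rearrangement occurs.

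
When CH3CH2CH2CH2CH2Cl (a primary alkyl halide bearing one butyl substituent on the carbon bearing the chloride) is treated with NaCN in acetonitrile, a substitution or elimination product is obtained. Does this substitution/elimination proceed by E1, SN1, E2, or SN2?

SN2

Conditions: a primary substrate with a strong nucleophile in the polar aprotic solvent acetonitrile.
These conditions are the textbook signature of the SN2 pathway.
An unhindered substrate with a strong nucleophile in a polar aprotic solvent favours one-step backside displacement.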